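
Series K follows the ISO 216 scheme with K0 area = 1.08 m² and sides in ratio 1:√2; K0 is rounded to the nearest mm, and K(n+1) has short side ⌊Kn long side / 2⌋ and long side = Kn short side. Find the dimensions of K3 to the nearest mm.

Let K0's short side be w mm. w · w√2 = 1.08 m² = 1,080,000 mm², so w ≈ 873.9 mm and w√2 ≈ 1235.9 mm → K0 = 874 × 1236 mm.
K1: ⌊1236/2⌋ × 874 = 618 × 874 mm
K2: ⌊874/2⌋ × 618 = 437 × 618 mm
K3: ⌊618/2⌋ × 437 = 309 × 437 mm

309 × 437 mm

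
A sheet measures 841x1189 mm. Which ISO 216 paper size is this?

Aspect ratio 1189/841 ≈ 1.414 — close to the ISO √2 ≈ 1.414.
In the A-series (A0 area = 1 m²): A0 = 841 × 1189 mm.

A0 (841 × 1189 mm)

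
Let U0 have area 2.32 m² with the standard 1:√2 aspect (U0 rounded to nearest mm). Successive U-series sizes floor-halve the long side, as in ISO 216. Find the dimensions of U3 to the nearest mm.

452 × 640 mm

Let U0's short side be w mm. w · w√2 = 2.32 m² = 2,320,000 mm², so w ≈ 1280.8 mm and w√2 ≈ 1811.3 mm → U0 = 1281 × 1811 mm.
U1: ⌊1811/2⌋ × 1281 = 905 × 1281 mm
U2: ⌊1281/2⌋ × 905 = 640 × 905 mm
U3: ⌊905/2⌋ × 640 = 452 × 640 mm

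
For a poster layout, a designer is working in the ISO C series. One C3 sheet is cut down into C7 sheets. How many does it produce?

Each ISO step halves the sheet: 1 × C3 → 2 × C4 → 4 × C5 → 8 × C6 → …
From C3 to C7 is 4 halving steps: 2^4 = 16.

16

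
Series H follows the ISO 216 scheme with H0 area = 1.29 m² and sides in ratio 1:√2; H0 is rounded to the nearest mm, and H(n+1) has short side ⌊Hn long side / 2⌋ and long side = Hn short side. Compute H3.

Let H0's short side be w mm. w · w√2 = 1.29 m² = 1,290,000 mm², so w ≈ 955.1 mm and w√2 ≈ 1350.7 mm → H0 = 955 × 1351 mm.
H1: ⌊1351/2⌋ × 955 = 675 × 955 mm
H2: ⌊955/2⌋ × 675 = 477 × 675 mm
H3: ⌊675/2⌋ × 477 = 337 × 477 mm

337 × 477 mm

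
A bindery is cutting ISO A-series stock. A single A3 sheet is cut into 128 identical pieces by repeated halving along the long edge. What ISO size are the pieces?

A10

128 = 2^7, so 7 halving steps.
A3 → A4 → … → A10 after 7 steps.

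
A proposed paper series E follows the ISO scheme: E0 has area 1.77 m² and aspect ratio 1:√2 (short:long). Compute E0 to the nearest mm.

1119 × 1582 mm

Let the short side be w mm. Then w · w√2 = 1.77 m² = 1,770,000 mm².
w² = 1,770,000/√2, so w ≈ 1118.7 mm; long side = w√2 ≈ 1582.1 mm.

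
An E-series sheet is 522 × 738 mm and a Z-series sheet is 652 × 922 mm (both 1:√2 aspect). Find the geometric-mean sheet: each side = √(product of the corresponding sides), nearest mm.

583 × 825 mm

Short side: √(522 · 652) = √340344 ≈ 583.4 → 583 mm
Long side: √(738 · 922) = √680436 ≈ 824.9 → 825 mm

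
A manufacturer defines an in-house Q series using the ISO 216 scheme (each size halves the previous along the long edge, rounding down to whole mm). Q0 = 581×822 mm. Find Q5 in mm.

Q1: ⌊822/2⌋ × 581 = 411 × 581 mm
Q2: ⌊581/2⌋ × 411 = 290 × 411 mm
Q3: ⌊411/2⌋ × 290 = 205 × 290 mm
Q4: ⌊290/2⌋ × 205 = 145 × 205 mm
Q5: ⌊205/2⌋ × 145 = 102 × 145 mm

102 × 145 mm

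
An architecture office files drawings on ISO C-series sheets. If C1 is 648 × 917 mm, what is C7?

81 × 114 mm

C2: ⌊917/2⌋ × 648 = 458 × 648 mm
C3: ⌊648/2⌋ × 458 = 324 × 458 mm
C4: ⌊458/2⌋ × 324 = 229 × 324 mm
C5: ⌊324/2⌋ × 229 = 162 × 229 mm
C6: ⌊229/2⌋ × 162 = 114 × 162 mm
C7: ⌊162/2⌋ × 114 = 81 × 114 mm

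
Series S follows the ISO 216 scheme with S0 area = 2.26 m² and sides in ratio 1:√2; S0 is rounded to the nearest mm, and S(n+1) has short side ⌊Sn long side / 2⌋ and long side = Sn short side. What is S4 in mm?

Let S0's short side be w mm. w · w√2 = 2.26 m² = 2,260,000 mm², so w ≈ 1264.1 mm and w√2 ≈ 1787.8 mm → S0 = 1264 × 1788 mm.
S1: ⌊1788/2⌋ × 1264 = 894 × 1264 mm
S2: ⌊1264/2⌋ × 894 = 632 × 894 mm
S3: ⌊894/2⌋ × 632 = 447 × 632 mm
S4: ⌊632/2⌋ × 447 = 316 × 447 mm

316 × 447 mm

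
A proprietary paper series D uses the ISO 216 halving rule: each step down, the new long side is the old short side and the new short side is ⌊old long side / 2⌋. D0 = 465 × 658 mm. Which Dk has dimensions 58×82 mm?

D0: 465 × 658 mm
D1: 329 × 465 mm
D2: 232 × 329 mm
D3: 164 × 232 mm
D4: 116 × 164 mm
D5: 82 × 116 mm
D6: 58 × 82 mm
D7: 41 × 58 mm
→ matches D6.

D6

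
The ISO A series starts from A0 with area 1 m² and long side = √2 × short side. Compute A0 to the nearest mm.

841 × 1189 mm

Let the short side be w mm. Then the long side is w√2 and w · w√2 = 10⁶ mm².
w² = 10⁶/√2, so w = 1000 / 2^(1/4) ≈ 840.9 mm; long side = 1000 · 2^(1/4) ≈ 1189.2 mm.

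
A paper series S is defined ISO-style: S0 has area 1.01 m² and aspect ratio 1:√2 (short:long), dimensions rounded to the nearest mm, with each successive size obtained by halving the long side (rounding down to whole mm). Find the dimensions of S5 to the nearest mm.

Let S0's short side be w mm. w · w√2 = 1.01 m² = 1,010,000 mm², so w ≈ 845.1 mm and w√2 ≈ 1195.1 mm → S0 = 845 × 1195 mm.
S1: ⌊1195/2⌋ × 845 = 597 × 845 mm
S2: ⌊845/2⌋ × 597 = 422 × 597 mm
S3: ⌊597/2⌋ × 422 = 298 × 422 mm
S4: ⌊422/2⌋ × 298 = 211 × 298 mm
S5: ⌊298/2⌋ × 211 = 149 × 211 mm

149 × 211 mm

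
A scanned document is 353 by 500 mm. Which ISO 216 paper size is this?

B3 (353 × 500 mm)

Aspect ratio 500/353 ≈ 1.416 — close to the ISO √2 ≈ 1.414.
In the B-series (B0 = 1000 × 1414 mm): B3 = 353 × 500 mm.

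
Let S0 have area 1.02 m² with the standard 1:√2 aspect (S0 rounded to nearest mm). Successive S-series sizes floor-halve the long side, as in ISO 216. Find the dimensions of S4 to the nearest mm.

212 × 300 mm

Let S0's short side be w mm. w · w√2 = 1.02 m² = 1,020,000 mm², so w ≈ 849.3 mm and w√2 ≈ 1201.0 mm → S0 = 849 × 1201 mm.
S1: ⌊1201/2⌋ × 849 = 600 × 849 mm
S2: ⌊849/2⌋ × 600 = 424 × 600 mm
S3: ⌊600/2⌋ × 424 = 300 × 424 mm
S4: ⌊424/2⌋ × 300 = 212 × 300 mm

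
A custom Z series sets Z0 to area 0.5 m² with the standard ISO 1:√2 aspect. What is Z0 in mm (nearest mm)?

595 × 841 mm

Let the short side be w mm. Then w · w√2 = 0.5 m² = 500,000 mm².
w² = 500,000/√2, so w ≈ 594.6 mm; long side = w√2 ≈ 840.9 mm.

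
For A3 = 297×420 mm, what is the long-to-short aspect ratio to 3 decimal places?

1.414

420 / 297 = 1.414
Matches √2 ≈ 1.414 — the ISO 216 defining ratio.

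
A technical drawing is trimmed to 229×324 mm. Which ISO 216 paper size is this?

C4 (229 × 324 mm)

Aspect ratio 324/229 ≈ 1.415 — close to the ISO √2 ≈ 1.414.
In the C-series (envelope sizes, between A and B): C4 = 229 × 324 mm.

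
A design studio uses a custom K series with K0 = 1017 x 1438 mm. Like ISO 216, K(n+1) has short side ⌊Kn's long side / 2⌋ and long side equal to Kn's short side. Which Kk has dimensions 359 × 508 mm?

K3

K0: 1017 × 1438 mm
K1: 719 × 1017 mm
K2: 508 × 719 mm
K3: 359 × 508 mm
K4: 254 × 359 mm
→ matches K3.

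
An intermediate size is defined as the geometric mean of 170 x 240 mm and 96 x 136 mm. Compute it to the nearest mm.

Short side: √(170 · 96) = √16320 ≈ 127.7 → 128 mm
Long side: √(240 · 136) = √32640 ≈ 180.7 → 181 mm

128 × 181 mm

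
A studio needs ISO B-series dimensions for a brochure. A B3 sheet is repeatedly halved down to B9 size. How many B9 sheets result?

Each ISO step halves the sheet: 1 × B3 → 2 × B4 → 4 × B5 → 8 × B6 → …
From B3 to B9 is 6 halving steps: 2^6 = 64.

64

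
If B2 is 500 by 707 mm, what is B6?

B3: ⌊707/2⌋ × 500 = 353 × 500 mm
B4: ⌊500/2⌋ × 353 = 250 × 353 mm
B5: ⌊353/2⌋ × 250 = 176 × 250 mm
B6: ⌊250/2⌋ × 176 = 125 × 176 mm

125 × 176 mm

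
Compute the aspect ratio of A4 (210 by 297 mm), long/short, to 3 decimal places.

297 / 210 = 1.414
Matches √2 ≈ 1.414 — the ISO 216 defining ratio.

1.414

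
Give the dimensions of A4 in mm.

A0 = 841 × 1189 mm (A0 has area 1 m², aspect 1:√2).
A1: ⌊1189/2⌋ × 841 = 594 × 841 mm
A2: ⌊841/2⌋ × 594 = 420 × 594 mm
A3: ⌊594/2⌋ × 420 = 297 × 420 mm
A4: ⌊420/2⌋ × 297 = 210 × 297 mm

210 × 297 mm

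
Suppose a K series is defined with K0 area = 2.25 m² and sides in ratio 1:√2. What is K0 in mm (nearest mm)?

1261 × 1784 mm

Let the short side be w mm. Then w · w√2 = 2.25 m² = 2,250,000 mm².
w² = 2,250,000/√2, so w ≈ 1261.3 mm; long side = w√2 ≈ 1783.8 mm.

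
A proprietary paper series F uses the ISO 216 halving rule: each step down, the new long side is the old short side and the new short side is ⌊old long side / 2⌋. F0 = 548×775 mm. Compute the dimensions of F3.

193 × 274 mm

F1: ⌊775/2⌋ × 548 = 387 × 548 mm
F2: ⌊548/2⌋ × 387 = 274 × 387 mm
F3: ⌊387/2⌋ × 274 = 193 × 274 mm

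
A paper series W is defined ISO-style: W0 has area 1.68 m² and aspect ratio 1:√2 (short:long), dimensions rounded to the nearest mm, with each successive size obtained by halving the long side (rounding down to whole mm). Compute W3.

385 × 545 mm

Let W0's short side be w mm. w · w√2 = 1.68 m² = 1,680,000 mm², so w ≈ 1089.9 mm and w√2 ≈ 1541.4 mm → W0 = 1090 × 1541 mm.
W1: ⌊1541/2⌋ × 1090 = 770 × 1090 mm
W2: ⌊1090/2⌋ × 770 = 545 × 770 mm
W3: ⌊770/2⌋ × 545 = 385 × 545 mm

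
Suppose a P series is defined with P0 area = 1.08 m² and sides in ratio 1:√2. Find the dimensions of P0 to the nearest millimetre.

Let the short side be w mm. Then w · w√2 = 1.08 m² = 1,080,000 mm².
w² = 1,080,000/√2, so w ≈ 873.9 mm; long side = w√2 ≈ 1235.9 mm.

874 × 1236 mm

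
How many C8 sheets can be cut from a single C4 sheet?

Each ISO step halves the sheet: 1 × C4 → 2 × C5 → 4 × C6 → 8 × C7 → …
From C4 to C8 is 4 halving steps: 2^4 = 16.

16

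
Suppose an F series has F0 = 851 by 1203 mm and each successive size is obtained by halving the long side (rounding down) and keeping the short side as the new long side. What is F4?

F1: ⌊1203/2⌋ × 851 = 601 × 851 mm
F2: ⌊851/2⌋ × 601 = 425 × 601 mm
F3: ⌊601/2⌋ × 425 = 300 × 425 mm
F4: ⌊425/2⌋ × 300 = 212 × 300 mm

212 × 300 mm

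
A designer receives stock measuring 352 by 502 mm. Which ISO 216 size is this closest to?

Aspect ratio 502/352 ≈ 1.426 — close to the ISO √2 ≈ 1.414.
In the B-series (B0 = 1000 × 1414 mm): B3 = 353 × 500 mm.
Off by 3 mm total — nearest standard size.

B3 (353 × 500 mm)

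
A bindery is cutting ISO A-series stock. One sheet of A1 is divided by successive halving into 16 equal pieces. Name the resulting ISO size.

A5

16 = 2^4, so 4 halving steps.
A1 → A2 → … → A5 after 4 steps.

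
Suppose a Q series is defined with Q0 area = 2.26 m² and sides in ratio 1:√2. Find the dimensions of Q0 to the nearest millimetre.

1264 × 1788 mm

Let the short side be w mm. Then w · w√2 = 2.26 m² = 2,260,000 mm².
w² = 2,260,000/√2, so w ≈ 1264.1 mm; long side = w√2 ≈ 1787.8 mm.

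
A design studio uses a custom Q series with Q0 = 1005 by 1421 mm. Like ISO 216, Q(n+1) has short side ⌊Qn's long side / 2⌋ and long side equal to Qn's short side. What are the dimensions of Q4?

Q1: ⌊1421/2⌋ × 1005 = 710 × 1005 mm
Q2: ⌊1005/2⌋ × 710 = 502 × 710 mm
Q3: ⌊710/2⌋ × 502 = 355 × 502 mm
Q4: ⌊502/2⌋ × 355 = 251 × 355 mm

251 × 355 mm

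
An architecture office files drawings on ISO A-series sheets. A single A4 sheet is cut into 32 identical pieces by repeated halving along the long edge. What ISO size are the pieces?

32 = 2^5, so 5 halving steps.
A4 → A5 → … → A9 after 5 steps.

A9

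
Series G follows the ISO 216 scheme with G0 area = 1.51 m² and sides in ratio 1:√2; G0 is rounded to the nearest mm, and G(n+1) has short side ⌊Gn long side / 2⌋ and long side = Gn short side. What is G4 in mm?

258 × 365 mm

Let G0's short side be w mm. w · w√2 = 1.51 m² = 1,510,000 mm², so w ≈ 1033.3 mm and w√2 ≈ 1461.3 mm → G0 = 1033 × 1461 mm.
G1: ⌊1461/2⌋ × 1033 = 730 × 1033 mm
G2: ⌊1033/2⌋ × 730 = 516 × 730 mm
G3: ⌊730/2⌋ × 516 = 365 × 516 mm
G4: ⌊516/2⌋ × 365 = 258 × 365 mm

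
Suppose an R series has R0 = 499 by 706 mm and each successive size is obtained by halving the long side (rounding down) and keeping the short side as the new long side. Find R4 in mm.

R1 = 353 × 499 mm (from R0 by 1 halving).
R2: ⌊499/2⌋ × 353 = 249 × 353 mm
R3: ⌊353/2⌋ × 249 = 176 × 249 mm
R4: ⌊249/2⌋ × 176 = 124 × 176 mm

124 × 176 mm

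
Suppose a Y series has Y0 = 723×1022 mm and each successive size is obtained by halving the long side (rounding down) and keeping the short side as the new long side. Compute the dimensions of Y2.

Y1: ⌊1022/2⌋ × 723 = 511 × 723 mm
Y2: ⌊723/2⌋ × 511 = 361 × 511 mm

361 × 511 mm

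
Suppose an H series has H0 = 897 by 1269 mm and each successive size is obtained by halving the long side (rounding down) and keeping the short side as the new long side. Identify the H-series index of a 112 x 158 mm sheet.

H6

H0: 897 × 1269 mm
H1: 634 × 897 mm
H2: 448 × 634 mm
H3: 317 × 448 mm
H4: 224 × 317 mm
H5: 158 × 224 mm
H6: 112 × 158 mm
H7: 79 × 112 mm
→ matches H6.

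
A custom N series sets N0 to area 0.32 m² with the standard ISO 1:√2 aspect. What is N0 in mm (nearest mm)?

476 × 673 mm

Let the short side be w mm. Then w · w√2 = 0.32 m² = 320,000 mm².
w² = 320,000/√2, so w ≈ 475.7 mm; long side = w√2 ≈ 672.7 mm.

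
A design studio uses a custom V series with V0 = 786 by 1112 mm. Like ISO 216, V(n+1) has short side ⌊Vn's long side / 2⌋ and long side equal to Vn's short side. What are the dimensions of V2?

V1: ⌊1112/2⌋ × 786 = 556 × 786 mm
V2: ⌊786/2⌋ × 556 = 393 × 556 mm

393 × 556 mm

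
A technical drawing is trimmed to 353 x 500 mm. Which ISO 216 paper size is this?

Aspect ratio 500/353 ≈ 1.416 — close to the ISO √2 ≈ 1.414.
In the B-series (B0 = 1000 × 1414 mm): B3 = 353 × 500 mm.

B3 (353 × 500 mm)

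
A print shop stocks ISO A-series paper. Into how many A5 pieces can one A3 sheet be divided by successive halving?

4

Each ISO step halves the sheet: 1 × A3 → 2 × A4 → 4 × A5
From A3 to A5 is 2 halving steps: 2^2 = 4.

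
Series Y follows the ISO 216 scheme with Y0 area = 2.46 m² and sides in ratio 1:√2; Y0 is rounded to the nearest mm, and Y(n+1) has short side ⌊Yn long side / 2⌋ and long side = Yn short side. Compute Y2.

659 × 932 mm

Let Y0's short side be w mm. w · w√2 = 2.46 m² = 2,460,000 mm², so w ≈ 1318.9 mm and w√2 ≈ 1865.2 mm → Y0 = 1319 × 1865 mm.
Y1: ⌊1865/2⌋ × 1319 = 932 × 1319 mm
Y2: ⌊1319/2⌋ × 932 = 659 × 932 mm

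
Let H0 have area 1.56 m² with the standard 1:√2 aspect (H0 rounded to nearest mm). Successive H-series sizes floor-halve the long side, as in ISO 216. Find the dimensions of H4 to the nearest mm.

262 × 371 mm

Let H0's short side be w mm. w · w√2 = 1.56 m² = 1,560,000 mm², so w ≈ 1050.3 mm and w√2 ≈ 1485.3 mm → H0 = 1050 × 1485 mm.
H1: ⌊1485/2⌋ × 1050 = 742 × 1050 mm
H2: ⌊1050/2⌋ × 742 = 525 × 742 mm
H3: ⌊742/2⌋ × 525 = 371 × 525 mm
H4: ⌊525/2⌋ × 371 = 262 × 371 mm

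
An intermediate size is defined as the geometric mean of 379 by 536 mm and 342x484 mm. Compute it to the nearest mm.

360 × 509 mm

Short side: √(379 · 342) = √129618 ≈ 360.0 → 360 mm
Long side: √(536 · 484) = √259424 ≈ 509.3 → 509 mm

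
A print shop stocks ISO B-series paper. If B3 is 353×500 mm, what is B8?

B4: ⌊500/2⌋ × 353 = 250 × 353 mm
B5: ⌊353/2⌋ × 250 = 176 × 250 mm
B6: ⌊250/2⌋ × 176 = 125 × 176 mm
B7: ⌊176/2⌋ × 125 = 88 × 125 mm
B8: ⌊125/2⌋ × 88 = 62 × 88 mm

62 × 88 mm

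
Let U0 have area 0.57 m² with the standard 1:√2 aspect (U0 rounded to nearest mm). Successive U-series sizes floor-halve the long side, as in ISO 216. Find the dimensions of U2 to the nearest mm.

Let U0's short side be w mm. w · w√2 = 0.57 m² = 570,000 mm², so w ≈ 634.9 mm and w√2 ≈ 897.8 mm → U0 = 635 × 898 mm.
U1: ⌊898/2⌋ × 635 = 449 × 635 mm
U2: ⌊635/2⌋ × 449 = 317 × 449 mm

317 × 449 mm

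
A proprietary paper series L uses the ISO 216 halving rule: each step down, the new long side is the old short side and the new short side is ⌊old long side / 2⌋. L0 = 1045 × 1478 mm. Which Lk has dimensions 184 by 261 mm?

L5

L0: 1045 × 1478 mm
L1: 739 × 1045 mm
L2: 522 × 739 mm
L3: 369 × 522 mm
L4: 261 × 369 mm
L5: 184 × 261 mm
L6: 130 × 184 mm
→ matches L5.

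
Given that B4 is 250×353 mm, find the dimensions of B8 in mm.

62 × 88 mm

B5: ⌊353/2⌋ × 250 = 176 × 250 mm
B6: ⌊250/2⌋ × 176 = 125 × 176 mm
B7: ⌊176/2⌋ × 125 = 88 × 125 mm
B8: ⌊125/2⌋ × 88 = 62 × 88 mm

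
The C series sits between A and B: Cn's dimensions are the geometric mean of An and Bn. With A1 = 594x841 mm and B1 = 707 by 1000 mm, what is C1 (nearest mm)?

Short side: √(594 · 707) = √419958 ≈ 648.0 → 648 mm
Long side: √(841 · 1000) = √841000 ≈ 917.1 → 917 mm

648 × 917 mm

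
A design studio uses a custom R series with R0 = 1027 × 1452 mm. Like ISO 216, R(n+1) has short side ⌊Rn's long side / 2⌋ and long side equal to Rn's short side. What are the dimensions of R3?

R1: ⌊1452/2⌋ × 1027 = 726 × 1027 mm
R2: ⌊1027/2⌋ × 726 = 513 × 726 mm
R3: ⌊726/2⌋ × 513 = 363 × 513 mm

363 × 513 mm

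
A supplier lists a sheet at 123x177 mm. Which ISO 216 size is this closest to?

Aspect ratio 177/123 ≈ 1.439 (ISO target is √2 ≈ 1.414).
In the B-series (B0 = 1000 × 1414 mm): B6 = 125 × 176 mm.
Off by 3 mm total — nearest standard size.

B6 (125 × 176 mm)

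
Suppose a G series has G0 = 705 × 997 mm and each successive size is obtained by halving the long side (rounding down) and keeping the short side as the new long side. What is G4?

G1: ⌊997/2⌋ × 705 = 498 × 705 mm
G2: ⌊705/2⌋ × 498 = 352 × 498 mm
G3: ⌊498/2⌋ × 352 = 249 × 352 mm
G4: ⌊352/2⌋ × 249 = 176 × 249 mm

176 × 249 mm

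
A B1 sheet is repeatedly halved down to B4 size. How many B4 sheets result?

Each ISO step halves the sheet: 1 × B1 → 2 × B2 → 4 × B3 → 8 × B4
From B1 to B4 is 3 halving steps: 2^3 = 8.

8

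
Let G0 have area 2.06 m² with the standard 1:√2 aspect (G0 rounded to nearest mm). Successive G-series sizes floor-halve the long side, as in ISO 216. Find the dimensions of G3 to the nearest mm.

Let G0's short side be w mm. w · w√2 = 2.06 m² = 2,060,000 mm², so w ≈ 1206.9 mm and w√2 ≈ 1706.8 mm → G0 = 1207 × 1707 mm.
G1: ⌊1707/2⌋ × 1207 = 853 × 1207 mm
G2: ⌊1207/2⌋ × 853 = 603 × 853 mm
G3: ⌊853/2⌋ × 603 = 426 × 603 mm

426 × 603 mm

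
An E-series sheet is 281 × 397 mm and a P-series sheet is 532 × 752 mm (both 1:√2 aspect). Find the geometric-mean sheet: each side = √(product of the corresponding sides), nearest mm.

387 × 546 mm

Short side: √(281 · 532) = √149492 ≈ 386.6 → 387 mm
Long side: √(397 · 752) = √298544 ≈ 546.4 → 546 mm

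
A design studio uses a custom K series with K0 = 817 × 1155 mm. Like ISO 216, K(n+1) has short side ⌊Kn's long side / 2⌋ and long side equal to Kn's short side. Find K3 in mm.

K1: ⌊1155/2⌋ × 817 = 577 × 817 mm
K2: ⌊817/2⌋ × 577 = 408 × 577 mm
K3: ⌊577/2⌋ × 408 = 288 × 408 mm

288 × 408 mm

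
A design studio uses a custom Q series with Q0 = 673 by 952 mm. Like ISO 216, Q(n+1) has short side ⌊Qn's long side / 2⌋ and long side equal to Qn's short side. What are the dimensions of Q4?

Q1 = 476 × 673 mm (from Q0 by 1 halving).
Q2: ⌊673/2⌋ × 476 = 336 × 476 mm
Q3: ⌊476/2⌋ × 336 = 238 × 336 mm
Q4: ⌊336/2⌋ × 238 = 168 × 238 mm

168 × 238 mm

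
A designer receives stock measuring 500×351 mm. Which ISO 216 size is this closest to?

B3 (353 × 500 mm)

Aspect ratio 500/351 ≈ 1.425 — close to the ISO √2 ≈ 1.414.
In the B-series (B0 = 1000 × 1414 mm): B3 = 353 × 500 mm.
Off by 2 mm total — nearest standard size.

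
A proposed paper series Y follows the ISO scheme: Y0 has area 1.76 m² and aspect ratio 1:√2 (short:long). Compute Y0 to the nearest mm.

Let the short side be w mm. Then w · w√2 = 1.76 m² = 1,760,000 mm².
w² = 1,760,000/√2, so w ≈ 1115.6 mm; long side = w√2 ≈ 1577.7 mm.

1116 × 1578 mm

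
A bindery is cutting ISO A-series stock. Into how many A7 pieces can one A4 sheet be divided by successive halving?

8

Each ISO step halves the sheet: 1 × A4 → 2 × A5 → 4 × A6 → 8 × A7
From A4 to A7 is 3 halving steps: 2^3 = 8.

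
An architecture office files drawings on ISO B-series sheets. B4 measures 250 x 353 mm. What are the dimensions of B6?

125 × 176 mm

B5: ⌊353/2⌋ × 250 = 176 × 250 mm
B6: ⌊250/2⌋ × 176 = 125 × 176 mm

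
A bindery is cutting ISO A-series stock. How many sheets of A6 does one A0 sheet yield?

Each ISO step halves the sheet: 1 × A0 → 2 × A1 → 4 × A2 → 8 × A3 → …
From A0 to A6 is 6 halving steps: 2^6 = 64.

64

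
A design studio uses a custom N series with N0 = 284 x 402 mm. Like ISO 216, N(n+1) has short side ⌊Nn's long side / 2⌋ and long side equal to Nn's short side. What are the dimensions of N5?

N1 = 201 × 284 mm (from N0 by 1 halving).
N2: ⌊284/2⌋ × 201 = 142 × 201 mm
N3: ⌊201/2⌋ × 142 = 100 × 142 mm
N4: ⌊142/2⌋ × 100 = 71 × 100 mm
N5: ⌊100/2⌋ × 71 = 50 × 71 mm

50 × 71 mm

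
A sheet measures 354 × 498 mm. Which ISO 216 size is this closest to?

Aspect ratio 498/354 ≈ 1.407 — close to the ISO √2 ≈ 1.414.
In the B-series (B0 = 1000 × 1414 mm): B3 = 353 × 500 mm.
Off by 3 mm total — nearest standard size.

B3 (353 × 500 mm)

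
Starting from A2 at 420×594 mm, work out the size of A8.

A3: ⌊594/2⌋ × 420 = 297 × 420 mm
A4: ⌊420/2⌋ × 297 = 210 × 297 mm
A5: ⌊297/2⌋ × 210 = 148 × 210 mm
A6: ⌊210/2⌋ × 148 = 105 × 148 mm
A7: ⌊148/2⌋ × 105 = 74 × 105 mm
A8: ⌊105/2⌋ × 74 = 52 × 74 mm

52 × 74 mm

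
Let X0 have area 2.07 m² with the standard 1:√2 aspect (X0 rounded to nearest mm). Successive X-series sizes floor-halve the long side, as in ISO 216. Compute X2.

605 × 855 mm

Let X0's short side be w mm. w · w√2 = 2.07 m² = 2,070,000 mm², so w ≈ 1209.8 mm and w√2 ≈ 1711.0 mm → X0 = 1210 × 1711 mm.
X1: ⌊1711/2⌋ × 1210 = 855 × 1210 mm
X2: ⌊1210/2⌋ × 855 = 605 × 855 mm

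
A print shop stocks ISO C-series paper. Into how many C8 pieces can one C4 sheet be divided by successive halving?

16

Each ISO step halves the sheet: 1 × C4 → 2 × C5 → 4 × C6 → 8 × C7 → …
From C4 to C8 is 4 halving steps: 2^4 = 16.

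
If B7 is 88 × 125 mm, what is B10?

B8: ⌊125/2⌋ × 88 = 62 × 88 mm
B9: ⌊88/2⌋ × 62 = 44 × 62 mm
B10: ⌊62/2⌋ × 44 = 31 × 44 mm

31 × 44 mm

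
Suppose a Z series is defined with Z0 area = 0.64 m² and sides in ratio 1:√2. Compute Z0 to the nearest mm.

673 × 951 mm

Let the short side be w mm. Then w · w√2 = 0.64 m² = 640,000 mm².
w² = 640,000/√2, so w ≈ 672.7 mm; long side = w√2 ≈ 951.4 mm.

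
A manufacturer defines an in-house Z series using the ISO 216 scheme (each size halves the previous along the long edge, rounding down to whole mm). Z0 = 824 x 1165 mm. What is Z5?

145 × 206 mm

Z1: ⌊1165/2⌋ × 824 = 582 × 824 mm
Z2: ⌊824/2⌋ × 582 = 412 × 582 mm
Z3: ⌊582/2⌋ × 412 = 291 × 412 mm
Z4: ⌊412/2⌋ × 291 = 206 × 291 mm
Z5: ⌊291/2⌋ × 206 = 145 × 206 mm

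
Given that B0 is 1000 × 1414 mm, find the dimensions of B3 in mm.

B1: ⌊1414/2⌋ × 1000 = 707 × 1000 mm
B2: ⌊1000/2⌋ × 707 = 500 × 707 mm
B3: ⌊707/2⌋ × 500 = 353 × 500 mm

353 × 500 mm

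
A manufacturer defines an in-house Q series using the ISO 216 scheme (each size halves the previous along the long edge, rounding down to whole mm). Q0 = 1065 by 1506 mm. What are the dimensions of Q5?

188 × 266 mm

Q1 = 753 × 1065 mm (from Q0 by 1 halving).
Q2: ⌊1065/2⌋ × 753 = 532 × 753 mm
Q3: ⌊753/2⌋ × 532 = 376 × 532 mm
Q4: ⌊532/2⌋ × 376 = 266 × 376 mm
Q5: ⌊376/2⌋ × 266 = 188 × 266 mm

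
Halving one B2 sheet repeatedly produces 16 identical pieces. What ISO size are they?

16 = 2^4, so 4 halving steps.
B2 → B3 → … → B6 after 4 steps.

B6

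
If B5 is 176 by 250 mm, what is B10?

31 × 44 mm

B6: ⌊250/2⌋ × 176 = 125 × 176 mm
B7: ⌊176/2⌋ × 125 = 88 × 125 mm
B8: ⌊125/2⌋ × 88 = 62 × 88 mm
B9: ⌊88/2⌋ × 62 = 44 × 62 mm
B10: ⌊62/2⌋ × 44 = 31 × 44 mm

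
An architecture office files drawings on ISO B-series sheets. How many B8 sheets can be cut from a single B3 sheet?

32

B3 = 353 × 500 mm; B8 = 62 × 88 mm.
Each halving step doubles the count; 5 steps from B3 to B8.
2^5 = 32.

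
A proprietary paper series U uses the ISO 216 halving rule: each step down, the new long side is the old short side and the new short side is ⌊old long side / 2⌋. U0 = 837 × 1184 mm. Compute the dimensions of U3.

U1: ⌊1184/2⌋ × 837 = 592 × 837 mm
U2: ⌊837/2⌋ × 592 = 418 × 592 mm
U3: ⌊592/2⌋ × 418 = 296 × 418 mm

296 × 418 mm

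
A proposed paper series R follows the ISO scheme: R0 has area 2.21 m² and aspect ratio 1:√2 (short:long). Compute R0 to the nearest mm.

1250 × 1768 mm

Let the short side be w mm. Then w · w√2 = 2.21 m² = 2,210,000 mm².
w² = 2,210,000/√2, so w ≈ 1250.1 mm; long side = w√2 ≈ 1767.9 mm.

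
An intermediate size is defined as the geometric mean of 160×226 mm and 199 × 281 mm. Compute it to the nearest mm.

178 × 252 mm

Short side: √(160 · 199) = √31840 ≈ 178.4 → 178 mm
Long side: √(226 · 281) = √63506 ≈ 252.0 → 252 mm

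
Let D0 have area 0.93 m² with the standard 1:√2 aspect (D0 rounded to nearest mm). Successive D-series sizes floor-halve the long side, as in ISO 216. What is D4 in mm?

Let D0's short side be w mm. w · w√2 = 0.93 m² = 930,000 mm², so w ≈ 810.9 mm and w√2 ≈ 1146.8 mm → D0 = 811 × 1147 mm.
D1: ⌊1147/2⌋ × 811 = 573 × 811 mm
D2: ⌊811/2⌋ × 573 = 405 × 573 mm
D3: ⌊573/2⌋ × 405 = 286 × 405 mm
D4: ⌊405/2⌋ × 286 = 202 × 286 mm

202 × 286 mm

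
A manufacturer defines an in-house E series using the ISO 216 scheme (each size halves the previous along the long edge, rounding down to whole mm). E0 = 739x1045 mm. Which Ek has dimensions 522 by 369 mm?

E2

E0: 739 × 1045 mm
E1: 522 × 739 mm
E2: 369 × 522 mm
E3: 261 × 369 mm
→ matches E2.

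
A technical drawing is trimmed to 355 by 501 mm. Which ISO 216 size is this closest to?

B3 (353 × 500 mm)

Aspect ratio 501/355 ≈ 1.411 — close to the ISO √2 ≈ 1.414.
In the B-series (B0 = 1000 × 1414 mm): B3 = 353 × 500 mm.
Off by 3 mm total — nearest standard size.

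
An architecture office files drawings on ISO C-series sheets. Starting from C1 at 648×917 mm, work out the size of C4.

229 × 324 mm

C2: ⌊917/2⌋ × 648 = 458 × 648 mm
C3: ⌊648/2⌋ × 458 = 324 × 458 mm
C4: ⌊458/2⌋ × 324 = 229 × 324 mm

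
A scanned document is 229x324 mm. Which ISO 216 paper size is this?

Aspect ratio 324/229 ≈ 1.415 — close to the ISO √2 ≈ 1.414.
In the C-series (envelope sizes, between A and B): C4 = 229 × 324 mm.

C4 (229 × 324 mm)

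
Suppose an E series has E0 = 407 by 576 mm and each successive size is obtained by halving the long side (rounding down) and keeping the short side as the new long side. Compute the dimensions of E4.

101 × 144 mm

E1: ⌊576/2⌋ × 407 = 288 × 407 mm
E2: ⌊407/2⌋ × 288 = 203 × 288 mm
E3: ⌊288/2⌋ × 203 = 144 × 203 mm
E4: ⌊203/2⌋ × 144 = 101 × 144 mm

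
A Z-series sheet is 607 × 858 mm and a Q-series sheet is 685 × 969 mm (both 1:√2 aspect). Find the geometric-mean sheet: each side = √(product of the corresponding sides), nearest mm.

Short side: √(607 · 685) = √415795 ≈ 644.8 → 645 mm
Long side: √(858 · 969) = √831402 ≈ 911.8 → 912 mm

645 × 912 mm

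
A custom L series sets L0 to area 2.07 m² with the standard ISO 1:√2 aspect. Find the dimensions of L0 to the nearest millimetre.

Let the short side be w mm. Then w · w√2 = 2.07 m² = 2,070,000 mm².
w² = 2,070,000/√2, so w ≈ 1209.8 mm; long side = w√2 ≈ 1711.0 mm.

1210 × 1711 mm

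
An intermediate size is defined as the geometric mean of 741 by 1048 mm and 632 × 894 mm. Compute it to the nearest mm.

Short side: √(741 · 632) = √468312 ≈ 684.3 → 684 mm
Long side: √(1048 · 894) = √936912 ≈ 967.9 → 968 mm

684 × 968 mm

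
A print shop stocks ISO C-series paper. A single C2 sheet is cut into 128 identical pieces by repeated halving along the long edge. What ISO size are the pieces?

C9

128 = 2^7, so 7 halving steps.
C2 → C3 → … → C9 after 7 steps.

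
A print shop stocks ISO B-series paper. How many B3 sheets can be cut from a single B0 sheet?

8

Each ISO step halves the sheet: 1 × B0 → 2 × B1 → 4 × B2 → 8 × B3
From B0 to B3 is 3 halving steps: 2^3 = 8.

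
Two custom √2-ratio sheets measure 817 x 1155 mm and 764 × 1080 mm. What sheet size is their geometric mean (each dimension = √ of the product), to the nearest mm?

Short side: √(817 · 764) = √624188 ≈ 790.1 → 790 mm
Long side: √(1155 · 1080) = √1247400 ≈ 1116.9 → 1117 mm

790 × 1117 mm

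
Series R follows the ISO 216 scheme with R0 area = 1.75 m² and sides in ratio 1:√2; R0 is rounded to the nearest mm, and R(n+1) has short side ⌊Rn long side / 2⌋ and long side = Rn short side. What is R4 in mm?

Let R0's short side be w mm. w · w√2 = 1.75 m² = 1,750,000 mm², so w ≈ 1112.4 mm and w√2 ≈ 1573.2 mm → R0 = 1112 × 1573 mm.
R1: ⌊1573/2⌋ × 1112 = 786 × 1112 mm
R2: ⌊1112/2⌋ × 786 = 556 × 786 mm
R3: ⌊786/2⌋ × 556 = 393 × 556 mm
R4: ⌊556/2⌋ × 393 = 278 × 393 mm

278 × 393 mm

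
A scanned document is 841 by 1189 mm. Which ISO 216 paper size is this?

Aspect ratio 1189/841 ≈ 1.414 — close to the ISO √2 ≈ 1.414.
In the A-series (A0 area = 1 m²): A0 = 841 × 1189 mm.

A0 (841 × 1189 mm)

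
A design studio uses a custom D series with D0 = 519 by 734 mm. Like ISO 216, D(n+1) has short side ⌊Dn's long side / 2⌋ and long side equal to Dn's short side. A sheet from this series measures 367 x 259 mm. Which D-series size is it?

D0: 519 × 734 mm
D1: 367 × 519 mm
D2: 259 × 367 mm
D3: 183 × 259 mm
→ matches D2.

D2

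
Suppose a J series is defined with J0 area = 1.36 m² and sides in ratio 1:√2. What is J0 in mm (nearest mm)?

Let the short side be w mm. Then w · w√2 = 1.36 m² = 1,360,000 mm².
w² = 1,360,000/√2, so w ≈ 980.6 mm; long side = w√2 ≈ 1386.8 mm.

981 × 1387 mm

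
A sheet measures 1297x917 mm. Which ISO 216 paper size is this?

C0 (917 × 1297 mm)

Aspect ratio 1297/917 ≈ 1.414 — close to the ISO √2 ≈ 1.414.
In the C-series (envelope sizes, between A and B): C0 = 917 × 1297 mm.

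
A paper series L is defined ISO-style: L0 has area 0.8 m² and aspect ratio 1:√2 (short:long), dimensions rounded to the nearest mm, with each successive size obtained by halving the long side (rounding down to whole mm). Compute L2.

Let L0's short side be w mm. w · w√2 = 0.8 m² = 800,000 mm², so w ≈ 752.1 mm and w√2 ≈ 1063.7 mm → L0 = 752 × 1064 mm.
L1: ⌊1064/2⌋ × 752 = 532 × 752 mm
L2: ⌊752/2⌋ × 532 = 376 × 532 mm

376 × 532 mm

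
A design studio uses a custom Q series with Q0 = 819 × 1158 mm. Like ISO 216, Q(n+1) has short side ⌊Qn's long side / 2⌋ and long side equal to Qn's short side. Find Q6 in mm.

Q1: ⌊1158/2⌋ × 819 = 579 × 819 mm
Q2: ⌊819/2⌋ × 579 = 409 × 579 mm
Q3: ⌊579/2⌋ × 409 = 289 × 409 mm
Q4: ⌊409/2⌋ × 289 = 204 × 289 mm
Q5: ⌊289/2⌋ × 204 = 144 × 204 mm
Q6: ⌊204/2⌋ × 144 = 102 × 144 mm

102 × 144 mm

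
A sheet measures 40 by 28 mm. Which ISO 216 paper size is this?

C10 (28 × 40 mm)

Aspect ratio 40/28 ≈ 1.429 — close to the ISO √2 ≈ 1.414.
In the C-series (envelope sizes, between A and B): C10 = 28 × 40 mm.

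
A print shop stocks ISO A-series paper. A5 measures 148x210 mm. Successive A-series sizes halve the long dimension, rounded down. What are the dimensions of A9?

37 × 52 mm

A6: ⌊210/2⌋ × 148 = 105 × 148 mm
A7: ⌊148/2⌋ × 105 = 74 × 105 mm
A8: ⌊105/2⌋ × 74 = 52 × 74 mm
A9: ⌊74/2⌋ × 52 = 37 × 52 mm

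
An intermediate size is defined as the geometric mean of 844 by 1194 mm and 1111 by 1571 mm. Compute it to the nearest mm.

Short side: √(844 · 1111) = √937684 ≈ 968.3 → 968 mm
Long side: √(1194 · 1571) = √1875774 ≈ 1369.6 → 1370 mm

968 × 1370 mm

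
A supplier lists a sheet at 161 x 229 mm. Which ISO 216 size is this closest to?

Aspect ratio 229/161 ≈ 1.422 — close to the ISO √2 ≈ 1.414.
In the C-series (envelope sizes, between A and B): C5 = 162 × 229 mm.
Off by 1 mm total — nearest standard size.

C5 (162 × 229 mm)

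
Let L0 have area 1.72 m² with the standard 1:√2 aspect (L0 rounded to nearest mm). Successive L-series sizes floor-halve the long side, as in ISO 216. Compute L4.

275 × 390 mm

Let L0's short side be w mm. w · w√2 = 1.72 m² = 1,720,000 mm², so w ≈ 1102.8 mm and w√2 ≈ 1559.6 mm → L0 = 1103 × 1560 mm.
L1: ⌊1560/2⌋ × 1103 = 780 × 1103 mm
L2: ⌊1103/2⌋ × 780 = 551 × 780 mm
L3: ⌊780/2⌋ × 551 = 390 × 551 mm
L4: ⌊551/2⌋ × 390 = 275 × 390 mm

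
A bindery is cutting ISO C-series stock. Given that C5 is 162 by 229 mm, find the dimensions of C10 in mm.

28 × 40 mm

C6: ⌊229/2⌋ × 162 = 114 × 162 mm
C7: ⌊162/2⌋ × 114 = 81 × 114 mm
C8: ⌊114/2⌋ × 81 = 57 × 81 mm
C9: ⌊81/2⌋ × 57 = 40 × 57 mm
C10: ⌊57/2⌋ × 40 = 28 × 40 mm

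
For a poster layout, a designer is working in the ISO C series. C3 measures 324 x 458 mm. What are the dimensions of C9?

40 × 57 mm

C4: ⌊458/2⌋ × 324 = 229 × 324 mm
C5: ⌊324/2⌋ × 229 = 162 × 229 mm
C6: ⌊229/2⌋ × 162 = 114 × 162 mm
C7: ⌊162/2⌋ × 114 = 81 × 114 mm
C8: ⌊114/2⌋ × 81 = 57 × 81 mm
C9: ⌊81/2⌋ × 57 = 40 × 57 mm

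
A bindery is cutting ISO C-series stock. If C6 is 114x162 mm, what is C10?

28 × 40 mm

C7: ⌊162/2⌋ × 114 = 81 × 114 mm
C8: ⌊114/2⌋ × 81 = 57 × 81 mm
C9: ⌊81/2⌋ × 57 = 40 × 57 mm
C10: ⌊57/2⌋ × 40 = 28 × 40 mm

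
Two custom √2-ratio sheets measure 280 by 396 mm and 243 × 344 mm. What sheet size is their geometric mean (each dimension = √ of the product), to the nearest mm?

261 × 369 mm

Short side: √(280 · 243) = √68040 ≈ 260.8 → 261 mm
Long side: √(396 · 344) = √136224 ≈ 369.1 → 369 mm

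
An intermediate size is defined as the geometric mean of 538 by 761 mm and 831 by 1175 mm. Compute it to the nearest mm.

669 × 946 mm

Short side: √(538 · 831) = √447078 ≈ 668.6 → 669 mm
Long side: √(761 · 1175) = √894175 ≈ 945.6 → 946 mm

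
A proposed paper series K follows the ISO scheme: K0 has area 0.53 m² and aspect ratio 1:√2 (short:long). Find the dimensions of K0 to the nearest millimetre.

Let the short side be w mm. Then w · w√2 = 0.53 m² = 530,000 mm².
w² = 530,000/√2, so w ≈ 612.2 mm; long side = w√2 ≈ 865.8 mm.

612 × 866 mm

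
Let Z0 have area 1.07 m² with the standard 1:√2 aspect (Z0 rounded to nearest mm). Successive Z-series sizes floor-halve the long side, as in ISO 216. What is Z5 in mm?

153 × 217 mm

Let Z0's short side be w mm. w · w√2 = 1.07 m² = 1,070,000 mm², so w ≈ 869.8 mm and w√2 ≈ 1230.1 mm → Z0 = 870 × 1230 mm.
Z1: ⌊1230/2⌋ × 870 = 615 × 870 mm
Z2: ⌊870/2⌋ × 615 = 435 × 615 mm
Z3: ⌊615/2⌋ × 435 = 307 × 435 mm
Z4: ⌊435/2⌋ × 307 = 217 × 307 mm
Z5: ⌊307/2⌋ × 217 = 153 × 217 mm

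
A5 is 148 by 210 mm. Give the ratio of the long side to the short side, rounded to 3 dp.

210 / 148 = 1.419
ISO 216 targets √2 ≈ 1.414; the +0.005 deviation is from mm rounding.

1.419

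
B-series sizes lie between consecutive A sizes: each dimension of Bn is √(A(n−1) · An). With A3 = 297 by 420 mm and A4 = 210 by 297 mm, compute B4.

Short side: √(297 · 210) = √62370 ≈ 249.7 → 250 mm
Long side: √(420 · 297) = √124740 ≈ 353.2 → 353 mm

250 × 353 mm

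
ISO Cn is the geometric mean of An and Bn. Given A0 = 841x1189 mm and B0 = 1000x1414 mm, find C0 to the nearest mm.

917 × 1297 mm

Short side: √(841 · 1000) = √841000 ≈ 917.1 → 917 mm
Long side: √(1189 · 1414) = √1681246 ≈ 1296.6 → 1297 mm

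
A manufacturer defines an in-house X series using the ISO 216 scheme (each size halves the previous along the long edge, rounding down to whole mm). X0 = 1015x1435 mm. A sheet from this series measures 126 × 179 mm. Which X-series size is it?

X6

X0: 1015 × 1435 mm
X1: 717 × 1015 mm
X2: 507 × 717 mm
X3: 358 × 507 mm
X4: 253 × 358 mm
X5: 179 × 253 mm
X6: 126 × 179 mm
X7: 89 × 126 mm
→ matches X6.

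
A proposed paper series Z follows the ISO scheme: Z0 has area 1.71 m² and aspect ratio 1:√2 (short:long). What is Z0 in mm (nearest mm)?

Let the short side be w mm. Then w · w√2 = 1.71 m² = 1,710,000 mm².
w² = 1,710,000/√2, so w ≈ 1099.6 mm; long side = w√2 ≈ 1555.1 mm.

1100 × 1555 mm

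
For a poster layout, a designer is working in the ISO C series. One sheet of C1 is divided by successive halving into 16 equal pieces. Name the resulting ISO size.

16 = 2^4, so 4 halving steps.
C1 → C2 → … → C5 after 4 steps.

C5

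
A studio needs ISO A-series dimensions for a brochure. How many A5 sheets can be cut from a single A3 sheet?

4

Each ISO step halves the sheet: 1 × A3 → 2 × A4 → 4 × A5
From A3 to A5 is 2 halving steps: 2^2 = 4.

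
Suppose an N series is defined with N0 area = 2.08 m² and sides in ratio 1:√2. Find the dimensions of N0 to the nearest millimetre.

1213 × 1715 mm

Let the short side be w mm. Then w · w√2 = 2.08 m² = 2,080,000 mm².
w² = 2,080,000/√2, so w ≈ 1212.8 mm; long side = w√2 ≈ 1715.1 mm.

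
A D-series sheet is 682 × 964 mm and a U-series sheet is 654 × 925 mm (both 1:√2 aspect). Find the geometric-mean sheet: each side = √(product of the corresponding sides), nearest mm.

Short side: √(682 · 654) = √446028 ≈ 667.9 → 668 mm
Long side: √(964 · 925) = √891700 ≈ 944.3 → 944 mm

668 × 944 mm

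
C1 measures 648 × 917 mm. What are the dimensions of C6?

114 × 162 mm

C2: ⌊917/2⌋ × 648 = 458 × 648 mm
C3: ⌊648/2⌋ × 458 = 324 × 458 mm
C4: ⌊458/2⌋ × 324 = 229 × 324 mm
C5: ⌊324/2⌋ × 229 = 162 × 229 mm
C6: ⌊229/2⌋ × 162 = 114 × 162 mm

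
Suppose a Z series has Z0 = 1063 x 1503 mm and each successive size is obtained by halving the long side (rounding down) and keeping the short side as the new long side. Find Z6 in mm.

Z1: ⌊1503/2⌋ × 1063 = 751 × 1063 mm
Z2: ⌊1063/2⌋ × 751 = 531 × 751 mm
Z3: ⌊751/2⌋ × 531 = 375 × 531 mm
Z4: ⌊531/2⌋ × 375 = 265 × 375 mm
Z5: ⌊375/2⌋ × 265 = 187 × 265 mm
Z6: ⌊265/2⌋ × 187 = 132 × 187 mm

132 × 187 mm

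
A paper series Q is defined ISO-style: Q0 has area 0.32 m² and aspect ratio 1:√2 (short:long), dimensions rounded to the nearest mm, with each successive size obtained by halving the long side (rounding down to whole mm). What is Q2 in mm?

238 × 336 mm

Let Q0's short side be w mm. w · w√2 = 0.32 m² = 320,000 mm², so w ≈ 475.7 mm and w√2 ≈ 672.7 mm → Q0 = 476 × 673 mm.
Q1: ⌊673/2⌋ × 476 = 336 × 476 mm
Q2: ⌊476/2⌋ × 336 = 238 × 336 mm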